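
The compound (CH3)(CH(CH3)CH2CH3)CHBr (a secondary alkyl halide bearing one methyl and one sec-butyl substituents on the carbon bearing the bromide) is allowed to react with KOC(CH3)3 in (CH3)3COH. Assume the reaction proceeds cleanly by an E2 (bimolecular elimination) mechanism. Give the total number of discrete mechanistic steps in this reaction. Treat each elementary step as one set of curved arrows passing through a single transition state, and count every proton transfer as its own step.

Step 1: In one step, (CH3)3CO⁻ pulls off a β-proton, the C–Br bond cleaves, and a C=C double bond forms between the α- and β-carbons (E2, anti elimination).
Total: 1 elementary step.

1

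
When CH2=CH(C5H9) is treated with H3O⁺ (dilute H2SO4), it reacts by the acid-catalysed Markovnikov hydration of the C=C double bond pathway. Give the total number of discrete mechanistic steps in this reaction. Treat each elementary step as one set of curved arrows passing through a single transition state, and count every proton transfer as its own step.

Step 1: The π electrons of the C=C bond attack a proton of H3O⁺; Markovnikov addition places the new C–H on the less-substituted alkene carbon, so the positive charge ends up on the more-substituted carbon — a secondary carbocation. H2O is released.
Step 2: A 1,2-hydride shift from the adjacent cyclopentyl carbon moves the positive charge from the secondary centre to an adjacent carbon, generating a more stable tertiary carbocation.
Step 3: Water acts as the nucleophile: an oxygen lone pair bonds to the cationic carbon, giving an oxonium-ion intermediate.
Step 4: Proton transfer from the O–H of the oxonium ion to H2O completes the catalytic cycle and yields the alcohol.
Total: 4 elementary steps.

4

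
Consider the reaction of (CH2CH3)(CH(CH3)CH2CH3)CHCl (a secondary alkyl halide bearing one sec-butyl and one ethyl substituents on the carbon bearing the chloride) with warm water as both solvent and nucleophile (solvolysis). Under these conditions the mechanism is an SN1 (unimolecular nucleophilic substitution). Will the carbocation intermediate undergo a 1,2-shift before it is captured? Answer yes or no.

The first-formed carbocation is secondary.
The adjacent sec-butyl carbon already bears 2 other carbon substituents and has a hydrogen to migrate; after a 1,2-hydride shift from that carbon the positive charge sits on a tertiary centre.
Tertiary is more stable than secondary, so the shift occurs.

yes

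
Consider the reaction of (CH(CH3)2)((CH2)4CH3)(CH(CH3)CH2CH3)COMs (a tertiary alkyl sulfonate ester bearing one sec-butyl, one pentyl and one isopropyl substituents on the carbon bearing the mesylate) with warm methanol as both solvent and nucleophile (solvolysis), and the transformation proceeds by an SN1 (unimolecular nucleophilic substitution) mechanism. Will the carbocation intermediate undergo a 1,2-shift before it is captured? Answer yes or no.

The first-formed carbocation is tertiary.
No single 1,2-shift to an adjacent carbon would produce a more-substituted cation than the one already present, so no rearrangement occurs.

no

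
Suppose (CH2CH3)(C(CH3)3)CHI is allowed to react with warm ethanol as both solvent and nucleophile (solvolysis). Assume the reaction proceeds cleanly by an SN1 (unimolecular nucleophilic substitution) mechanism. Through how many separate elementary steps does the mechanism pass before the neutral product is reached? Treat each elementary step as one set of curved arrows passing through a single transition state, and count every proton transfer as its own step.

Step 1: Rate-determining heterolysis of the C–I bond gives I⁻ and a secondary carbocation.
Step 2: Carbocation rearrangement: a 1,2-methyl shift from the adjacent tert-butyl carbon converts the initially-formed secondary cation into the more stable tertiary cation.
Step 3: A lone pair on the oxygen of CH3CH2OH attacks the carbocation, forming a new C–O σ-bond and an oxonium ion.
Step 4: Proton transfer from the O–H of the oxonium ion to a solvent molecule delivers the neutral ether.
Total: 4 elementary steps.

4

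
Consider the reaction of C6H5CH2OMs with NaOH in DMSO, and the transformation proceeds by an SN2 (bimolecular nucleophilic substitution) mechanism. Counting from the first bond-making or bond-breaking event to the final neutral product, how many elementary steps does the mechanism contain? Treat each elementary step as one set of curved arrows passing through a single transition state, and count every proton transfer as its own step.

1

Step 1: Backside attack by OH⁻ on the carbon bearing the mesylate: the new C–O bond forms as the C–O bond breaks, with Walden inversion at carbon.
Total: 1 elementary step.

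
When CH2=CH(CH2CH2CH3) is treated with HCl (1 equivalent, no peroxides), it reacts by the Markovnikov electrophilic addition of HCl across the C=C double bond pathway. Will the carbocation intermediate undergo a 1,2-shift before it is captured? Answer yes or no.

no

The first-formed carbocation is secondary.
No single 1,2-shift to an adjacent carbon would produce a more-substituted cation than the one already present, so no rearrangement occurs.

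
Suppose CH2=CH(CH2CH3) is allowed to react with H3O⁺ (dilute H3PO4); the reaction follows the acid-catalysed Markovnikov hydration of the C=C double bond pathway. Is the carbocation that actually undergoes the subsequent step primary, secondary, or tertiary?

Step 1: Protonation of the alkene by H3O⁺: the π bond acts as the nucleophile and picks up H⁺, giving the more stable (Markovnikov) secondary carbocation. H2O is released.
No single 1,2-shift to an adjacent carbon would give a more-substituted cation, so no rearrangement occurs.

secondary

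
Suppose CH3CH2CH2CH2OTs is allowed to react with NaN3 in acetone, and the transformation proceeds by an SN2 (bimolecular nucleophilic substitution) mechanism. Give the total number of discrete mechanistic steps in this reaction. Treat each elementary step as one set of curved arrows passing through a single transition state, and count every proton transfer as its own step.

Step 1: Backside attack by N3⁻ on the carbon bearing the tosylate: the new C–N bond forms as the C–O bond breaks, with Walden inversion at carbon.
Total: 1 elementary step.

1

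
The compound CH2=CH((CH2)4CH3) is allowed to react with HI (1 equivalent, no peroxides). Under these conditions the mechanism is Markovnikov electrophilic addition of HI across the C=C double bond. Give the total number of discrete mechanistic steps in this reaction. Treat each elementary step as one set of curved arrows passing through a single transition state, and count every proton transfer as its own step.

2

Step 1: The π electrons of the C=C bond attack a proton of HI; Markovnikov addition places the new C–H on the less-substituted alkene carbon, so the positive charge ends up on the more-substituted carbon — a secondary carbocation. The H–I bond breaks heterolytically, releasing I⁻.
(No 1,2-shift: no single shift to an adjacent carbon would give a more stable cation.)
Step 2: Nucleophilic attack by I⁻ on the carbocation completes the addition, giving R–I.
Total: 2 elementary steps.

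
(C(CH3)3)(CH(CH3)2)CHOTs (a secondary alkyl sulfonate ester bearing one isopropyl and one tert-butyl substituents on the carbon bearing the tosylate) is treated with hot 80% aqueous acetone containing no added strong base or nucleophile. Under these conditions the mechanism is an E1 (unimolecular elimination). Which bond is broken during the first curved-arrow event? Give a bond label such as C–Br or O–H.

Step 1: Rate-determining heterolysis of the C–O bond gives TsO⁻ and a secondary carbocation.
The bond broken in this step is the C–O bond.

C–O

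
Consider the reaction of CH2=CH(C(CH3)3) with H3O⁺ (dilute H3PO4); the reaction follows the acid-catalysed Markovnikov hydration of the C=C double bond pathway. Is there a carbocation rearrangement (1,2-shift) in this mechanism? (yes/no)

The first-formed carbocation is secondary.
The adjacent tert-butyl carbon has no hydrogen but bears methyl groups; migration of one methyl with its bonding pair (a 1,2-methyl shift) places the charge on a tertiary centre.
Tertiary is more stable than secondary, so the shift occurs.

yes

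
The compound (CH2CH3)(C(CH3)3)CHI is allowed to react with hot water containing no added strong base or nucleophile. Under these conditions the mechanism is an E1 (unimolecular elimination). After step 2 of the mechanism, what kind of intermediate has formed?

Step 1: The C–I bond breaks with both electrons going to the iodide; I⁻ leaves and a secondary carbocation remains.
Step 2: A 1,2-methyl shift from the adjacent tert-butyl carbon moves the positive charge from the secondary centre to an adjacent carbon, generating a more stable tertiary carbocation.
After step 2 the species present is a tertiary carbocation.

tertiary carbocation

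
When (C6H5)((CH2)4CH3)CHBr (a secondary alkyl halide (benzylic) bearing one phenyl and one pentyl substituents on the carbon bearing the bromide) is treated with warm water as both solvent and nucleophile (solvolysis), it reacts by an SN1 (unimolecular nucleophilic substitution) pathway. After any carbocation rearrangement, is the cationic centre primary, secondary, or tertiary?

Step 1: Rate-determining heterolysis of the C–Br bond gives Br⁻ and a secondary carbocation.
No single 1,2-shift to an adjacent carbon would give a more-substituted cation, so no rearrangement occurs.

secondary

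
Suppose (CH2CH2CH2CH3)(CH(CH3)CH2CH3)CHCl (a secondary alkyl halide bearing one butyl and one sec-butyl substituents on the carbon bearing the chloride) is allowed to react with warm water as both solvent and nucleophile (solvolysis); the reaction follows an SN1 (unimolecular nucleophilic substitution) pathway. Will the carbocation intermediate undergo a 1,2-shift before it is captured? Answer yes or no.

The first-formed carbocation is secondary.
The adjacent sec-butyl carbon already bears 2 other carbon substituents and has a hydrogen to migrate; after a 1,2-hydride shift from that carbon the positive charge sits on a tertiary centre.
Tertiary is more stable than secondary, so the shift occurs.

yes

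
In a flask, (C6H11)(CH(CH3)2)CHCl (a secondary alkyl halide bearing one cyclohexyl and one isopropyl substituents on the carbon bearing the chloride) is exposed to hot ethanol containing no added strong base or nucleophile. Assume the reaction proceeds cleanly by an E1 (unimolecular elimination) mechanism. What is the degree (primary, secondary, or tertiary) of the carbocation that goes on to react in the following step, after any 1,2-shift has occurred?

Step 1: Ionisation: the C–Cl σ-bond cleaves heterolytically; both bonding electrons depart with Cl⁻, leaving a secondary carbocation at the α-carbon.
Step 2: Carbocation rearrangement: a 1,2-hydride shift from the adjacent cyclohexyl carbon converts the initially-formed secondary cation into the more stable tertiary cation.
The cation rearranges from secondary to tertiary via a 1,2-hydride shift from the adjacent cyclohexyl carbon; the tertiary cation is what reacts next.

tertiary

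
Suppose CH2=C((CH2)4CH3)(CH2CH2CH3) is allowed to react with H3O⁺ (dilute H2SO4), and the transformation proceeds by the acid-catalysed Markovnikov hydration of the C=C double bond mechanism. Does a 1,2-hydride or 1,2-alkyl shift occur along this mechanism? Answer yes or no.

The first-formed carbocation is tertiary.
No single 1,2-shift to an adjacent carbon would produce a more-substituted cation than the one already present, so no rearrangement occurs.

no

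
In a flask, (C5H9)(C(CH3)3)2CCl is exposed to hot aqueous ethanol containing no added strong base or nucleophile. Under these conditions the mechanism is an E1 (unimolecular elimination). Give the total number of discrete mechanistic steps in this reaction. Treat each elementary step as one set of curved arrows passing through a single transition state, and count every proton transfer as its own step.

2

Step 1: Rate-determining heterolysis of the C–Cl bond gives Cl⁻ and a tertiary carbocation.
(No 1,2-shift: no single shift to an adjacent carbon would give a more stable cation.)
Step 2: A weak base (a water (or ethanol) molecule from the solvent) removes a proton from a carbon adjacent to the cationic centre; the electrons of that C–H bond become the new π(C=C) bond, giving the alkene.
Total: 2 elementary steps.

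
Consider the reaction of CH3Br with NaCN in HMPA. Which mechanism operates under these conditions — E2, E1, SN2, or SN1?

Conditions: a methyl substrate with a strong nucleophile in the polar aprotic solvent HMPA.
These conditions are the textbook signature of the SN2 pathway.
An unhindered substrate with a strong nucleophile in a polar aprotic solvent favours one-step backside displacement.

SN2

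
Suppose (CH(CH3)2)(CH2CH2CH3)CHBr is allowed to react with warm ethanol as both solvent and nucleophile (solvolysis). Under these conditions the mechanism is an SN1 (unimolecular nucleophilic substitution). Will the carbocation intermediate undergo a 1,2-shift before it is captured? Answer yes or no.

yes

The first-formed carbocation is secondary.
The adjacent isopropyl carbon already bears 2 other carbon substituents and has a hydrogen to migrate; after a 1,2-hydride shift from that carbon the positive charge sits on a tertiary centre.
Tertiary is more stable than secondary, so the shift occurs.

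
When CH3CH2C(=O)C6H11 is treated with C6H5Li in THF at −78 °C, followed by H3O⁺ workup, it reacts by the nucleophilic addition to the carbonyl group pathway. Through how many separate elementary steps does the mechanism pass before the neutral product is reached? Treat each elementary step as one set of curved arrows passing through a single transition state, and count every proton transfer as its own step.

2

Step 1: A lone pair / filled orbital on the carbanion-like carbon of C6H5Li attacks the electrophilic carbonyl carbon; the π(C=O) electrons shift onto oxygen, producing a tetrahedral alkoxide intermediate.
Step 2: The alkoxide picks up a proton during H3O⁺ workup to yield an alcohol.
Total: 2 elementary steps.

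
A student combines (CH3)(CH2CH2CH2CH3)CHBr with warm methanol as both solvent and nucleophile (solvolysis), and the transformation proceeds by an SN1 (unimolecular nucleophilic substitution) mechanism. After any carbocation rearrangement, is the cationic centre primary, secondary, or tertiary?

secondary

Step 1: Rate-determining heterolysis of the C–Br bond gives Br⁻ and a secondary carbocation.
No single 1,2-shift to an adjacent carbon would give a more-substituted cation, so no rearrangement occurs.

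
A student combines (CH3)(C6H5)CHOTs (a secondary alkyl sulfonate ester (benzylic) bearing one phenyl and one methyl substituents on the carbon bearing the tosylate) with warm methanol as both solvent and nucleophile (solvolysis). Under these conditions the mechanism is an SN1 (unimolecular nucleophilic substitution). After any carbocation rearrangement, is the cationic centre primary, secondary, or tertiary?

secondary

Step 1: Rate-determining heterolysis of the C–O bond gives TsO⁻ and a secondary carbocation.
No single 1,2-shift to an adjacent carbon would give a more-substituted cation, so no rearrangement occurs.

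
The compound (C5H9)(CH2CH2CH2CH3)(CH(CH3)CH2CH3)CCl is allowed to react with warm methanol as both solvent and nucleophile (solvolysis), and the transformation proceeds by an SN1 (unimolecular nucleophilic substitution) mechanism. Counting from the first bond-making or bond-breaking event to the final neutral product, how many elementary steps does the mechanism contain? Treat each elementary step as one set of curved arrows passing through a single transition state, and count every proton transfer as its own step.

Step 1: Unassisted departure of Cl⁻ (taking the C–Cl bonding pair) generates a tertiary carbocation.
(No 1,2-shift: no single shift to an adjacent carbon would give a more stable cation.)
Step 2: Nucleophilic capture: the oxygen of CH3OH bonds to the cationic carbon, producing an oxonium-ion intermediate.
Step 3: A second solvent molecule removes the proton on oxygen, giving the neutral ether product.
Total: 3 elementary steps.

3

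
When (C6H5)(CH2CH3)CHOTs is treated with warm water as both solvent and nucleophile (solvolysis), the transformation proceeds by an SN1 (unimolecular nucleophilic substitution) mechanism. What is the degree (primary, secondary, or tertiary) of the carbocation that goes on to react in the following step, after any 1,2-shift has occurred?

secondary

Step 1: The C–O bond breaks with both electrons going to the tosylate; TsO⁻ leaves and a secondary carbocation remains.
No single 1,2-shift to an adjacent carbon would give a more-substituted cation, so no rearrangement occurs.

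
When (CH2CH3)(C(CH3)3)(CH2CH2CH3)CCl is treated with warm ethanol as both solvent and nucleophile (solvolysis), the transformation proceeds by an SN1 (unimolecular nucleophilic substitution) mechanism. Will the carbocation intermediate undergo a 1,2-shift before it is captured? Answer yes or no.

The first-formed carbocation is tertiary.
No single 1,2-shift to an adjacent carbon would produce a more-substituted cation than the one already present, so no rearrangement occurs.

no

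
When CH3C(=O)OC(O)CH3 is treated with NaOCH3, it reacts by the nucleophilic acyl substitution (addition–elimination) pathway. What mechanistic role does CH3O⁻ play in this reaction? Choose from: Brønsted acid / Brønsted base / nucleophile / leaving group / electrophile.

Step 1: CH3O⁻ adds to the carbonyl carbon; the C=O π electrons shift onto oxygen and a tetrahedral alkoxide intermediate forms.
CH3O⁻ donates an electron pair to form a new σ-bond to carbon — it is the nucleophile.

nucleophile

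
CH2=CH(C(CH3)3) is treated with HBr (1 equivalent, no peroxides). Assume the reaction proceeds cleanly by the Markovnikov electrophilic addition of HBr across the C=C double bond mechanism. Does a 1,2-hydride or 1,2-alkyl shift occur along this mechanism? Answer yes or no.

yes

The first-formed carbocation is secondary.
The adjacent tert-butyl carbon has no hydrogen but bears methyl groups; migration of one methyl with its bonding pair (a 1,2-methyl shift) places the charge on a tertiary centre.
Tertiary is more stable than secondary, so the shift occurs.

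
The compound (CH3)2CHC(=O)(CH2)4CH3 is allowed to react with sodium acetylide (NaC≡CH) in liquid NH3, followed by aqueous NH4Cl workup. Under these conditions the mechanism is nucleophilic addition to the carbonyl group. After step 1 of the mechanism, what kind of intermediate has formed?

tetrahedral alkoxide intermediate

Step 1: Nucleophilic addition: HC≡C⁻ adds to the carbonyl carbon, pushing the π(C=O) electron pair onto oxygen and giving a tetrahedral alkoxide.
After step 1 the species present is a tetrahedral alkoxide intermediate.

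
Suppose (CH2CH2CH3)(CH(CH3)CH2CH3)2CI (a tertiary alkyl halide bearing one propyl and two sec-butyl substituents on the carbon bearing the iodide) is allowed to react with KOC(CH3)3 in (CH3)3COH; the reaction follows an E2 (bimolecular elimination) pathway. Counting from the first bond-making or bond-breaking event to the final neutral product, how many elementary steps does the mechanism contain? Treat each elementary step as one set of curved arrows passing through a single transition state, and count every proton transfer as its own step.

Step 1: The strong base (CH3)3CO⁻ removes a β-hydrogen; in the same concerted event the electrons of the breaking C–H bond form the new π(C=C) bond and the C–I σ-bond breaks, expelling I⁻. Anti-periplanar geometry; one transition state.
Total: 1 elementary step.

1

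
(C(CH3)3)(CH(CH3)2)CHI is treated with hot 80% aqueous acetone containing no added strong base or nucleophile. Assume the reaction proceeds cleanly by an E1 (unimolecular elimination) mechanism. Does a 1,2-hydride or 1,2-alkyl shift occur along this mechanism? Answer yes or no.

The first-formed carbocation is secondary.
The adjacent isopropyl carbon already bears 2 other carbon substituents and has a hydrogen to migrate; after a 1,2-hydride shift from that carbon the positive charge sits on a tertiary centre.
Tertiary is more stable than secondary, so the shift occurs.

yes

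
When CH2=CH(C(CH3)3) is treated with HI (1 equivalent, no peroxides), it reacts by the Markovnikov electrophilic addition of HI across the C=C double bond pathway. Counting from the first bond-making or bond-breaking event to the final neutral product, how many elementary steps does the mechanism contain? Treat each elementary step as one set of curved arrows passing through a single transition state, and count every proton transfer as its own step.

3

Step 1: Protonation of the alkene by HI: the π bond acts as the nucleophile and picks up H⁺, giving the more stable (Markovnikov) secondary carbocation. The H–I bond breaks heterolytically, releasing I⁻.
Step 2: Carbocation rearrangement: a 1,2-methyl shift from the adjacent tert-butyl carbon converts the initially-formed secondary cation into the more stable tertiary cation.
Step 3: Nucleophilic attack by I⁻ on the carbocation completes the addition, giving R–I.
Total: 3 elementary steps.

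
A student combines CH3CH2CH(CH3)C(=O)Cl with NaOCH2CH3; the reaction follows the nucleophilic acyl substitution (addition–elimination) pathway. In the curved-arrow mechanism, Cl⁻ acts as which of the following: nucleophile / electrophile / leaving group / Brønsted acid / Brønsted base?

Step 2: Collapse of the tetrahedral intermediate: the alkoxide oxygen pushes its lone pair back to re-form C=O while Cl⁻ leaves.
Cl⁻ departs with both electrons of the breaking σ-bond — that is the definition of a leaving group.

leaving group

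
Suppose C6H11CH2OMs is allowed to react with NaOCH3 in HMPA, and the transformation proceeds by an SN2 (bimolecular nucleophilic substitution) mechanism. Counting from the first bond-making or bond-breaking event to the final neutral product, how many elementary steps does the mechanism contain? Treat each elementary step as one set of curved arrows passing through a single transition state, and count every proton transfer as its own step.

Step 1: The methoxide nucleophile donates a lone pair from O to the α-carbon in a backside attack; simultaneously the C–O σ-bond breaks and both of its electrons leave with MsO⁻. One concerted step with inversion of configuration.
Total: 1 elementary step.

1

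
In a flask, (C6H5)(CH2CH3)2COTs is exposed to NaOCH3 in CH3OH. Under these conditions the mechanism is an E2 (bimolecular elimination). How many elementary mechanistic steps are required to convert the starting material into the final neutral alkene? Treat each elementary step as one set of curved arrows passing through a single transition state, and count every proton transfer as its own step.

Step 1: Concerted anti-periplanar elimination: CH3O⁻ abstracts a β-H while TsO⁻ leaves, and the C–H electrons become the new C=C π bond — all in a single transition state.
Total: 1 elementary step.

1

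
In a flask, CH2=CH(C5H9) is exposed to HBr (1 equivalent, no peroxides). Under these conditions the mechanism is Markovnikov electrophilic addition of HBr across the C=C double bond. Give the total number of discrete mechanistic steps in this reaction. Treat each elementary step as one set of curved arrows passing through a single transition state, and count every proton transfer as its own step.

Step 1: The π electrons of the C=C bond attack a proton of HBr; Markovnikov addition places the new C–H on the less-substituted alkene carbon, so the positive charge ends up on the more-substituted carbon — a secondary carbocation. The H–Br bond breaks heterolytically, releasing Br⁻.
Step 2: A hydride (H with its bonding pair) migrates from the adjacent cyclopentyl carbon to the cationic centre — a 1,2-hydride shift — upgrading the secondary cation to a tertiary one.
Step 3: Nucleophilic attack by Br⁻ on the carbocation completes the addition, giving R–Br.
Total: 3 elementary steps.

3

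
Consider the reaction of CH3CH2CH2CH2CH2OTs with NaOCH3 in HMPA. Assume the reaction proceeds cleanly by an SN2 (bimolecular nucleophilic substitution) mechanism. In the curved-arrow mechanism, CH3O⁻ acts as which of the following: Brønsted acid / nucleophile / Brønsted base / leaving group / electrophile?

Step 1: CH3O⁻ attacks the back face of the α-carbon while TsO⁻ departs with the C–O bonding pair — a single concerted displacement through a pentacoordinate transition state.
CH3O⁻ donates an electron pair to form a new σ-bond to carbon — it is the nucleophile.

nucleophile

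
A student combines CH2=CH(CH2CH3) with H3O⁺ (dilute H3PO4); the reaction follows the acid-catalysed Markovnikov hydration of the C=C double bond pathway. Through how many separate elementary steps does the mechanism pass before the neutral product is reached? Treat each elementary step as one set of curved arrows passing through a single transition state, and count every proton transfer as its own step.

3

Step 1: Electrophilic addition begins with the π(C=C) electrons forming a bond to the proton of H3O⁺. Following Markovnikov's rule, the resulting cation is secondary. H2O is released.
(No 1,2-shift: no single shift to an adjacent carbon would give a more stable cation.)
Step 2: Nucleophilic capture of the cation by H2O produces the protonated alcohol (an oxonium ion).
Step 3: Proton transfer from the O–H of the oxonium ion to H2O completes the catalytic cycle and yields the alcohol.
Total: 3 elementary steps.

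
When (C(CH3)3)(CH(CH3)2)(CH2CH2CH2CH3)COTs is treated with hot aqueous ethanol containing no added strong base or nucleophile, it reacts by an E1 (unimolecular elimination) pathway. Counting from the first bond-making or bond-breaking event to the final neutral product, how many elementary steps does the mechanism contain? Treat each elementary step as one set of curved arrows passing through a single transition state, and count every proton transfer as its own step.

2

Step 1: Ionisation: the C–O σ-bond cleaves heterolytically; both bonding electrons depart with TsO⁻, leaving a tertiary carbocation at the α-carbon.
(No 1,2-shift: no single shift to an adjacent carbon would give a more stable cation.)
Step 2: Loss of a β-proton to a water (or ethanol) molecule of the solvent: the C–H bonding pair collapses toward the cationic carbon to form the C=C π bond, yielding the alkene.
Total: 2 elementary steps.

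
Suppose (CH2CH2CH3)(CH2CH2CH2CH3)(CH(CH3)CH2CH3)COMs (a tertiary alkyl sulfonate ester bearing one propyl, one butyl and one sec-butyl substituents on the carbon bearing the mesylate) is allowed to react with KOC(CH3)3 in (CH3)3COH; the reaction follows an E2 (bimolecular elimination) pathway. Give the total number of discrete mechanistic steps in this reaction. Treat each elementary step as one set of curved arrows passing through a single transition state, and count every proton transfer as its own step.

Step 1: Concerted anti-periplanar elimination: (CH3)3CO⁻ abstracts a β-H while MsO⁻ leaves, and the C–H electrons become the new C=C π bond — all in a single transition state.
Total: 1 elementary step.

1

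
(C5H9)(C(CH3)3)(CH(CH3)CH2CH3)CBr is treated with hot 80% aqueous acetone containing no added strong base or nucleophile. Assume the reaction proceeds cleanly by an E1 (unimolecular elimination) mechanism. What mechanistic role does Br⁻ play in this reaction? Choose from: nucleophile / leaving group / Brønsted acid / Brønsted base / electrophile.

Step 1: Unassisted departure of Br⁻ (taking the C–Br bonding pair) generates a tertiary carbocation.
Br⁻ departs with both electrons of the breaking σ-bond — that is the definition of a leaving group.

leaving group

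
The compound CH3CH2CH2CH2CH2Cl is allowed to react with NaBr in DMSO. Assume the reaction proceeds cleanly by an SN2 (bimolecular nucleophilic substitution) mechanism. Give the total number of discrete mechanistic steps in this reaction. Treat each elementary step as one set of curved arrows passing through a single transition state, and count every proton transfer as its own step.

Step 1: The bromide nucleophile donates a lone pair from Br to the α-carbon in a backside attack; simultaneously the C–Cl σ-bond breaks and both of its electrons leave with Cl⁻. One concerted step with inversion of configuration.
Total: 1 elementary step.

1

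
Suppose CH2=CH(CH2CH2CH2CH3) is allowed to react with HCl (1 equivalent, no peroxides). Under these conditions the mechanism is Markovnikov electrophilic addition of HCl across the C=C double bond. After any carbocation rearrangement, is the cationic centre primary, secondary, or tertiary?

secondary

Step 1: Protonation of the alkene by HCl: the π bond acts as the nucleophile and picks up H⁺, giving the more stable (Markovnikov) secondary carbocation. The H–Cl bond breaks heterolytically, releasing Cl⁻.
No single 1,2-shift to an adjacent carbon would give a more-substituted cation, so no rearrangement occurs.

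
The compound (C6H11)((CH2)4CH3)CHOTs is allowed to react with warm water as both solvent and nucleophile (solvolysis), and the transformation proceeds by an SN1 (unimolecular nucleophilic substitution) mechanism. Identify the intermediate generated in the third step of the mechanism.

Step 1: Ionisation: the C–O σ-bond cleaves heterolytically; both bonding electrons depart with TsO⁻, leaving a secondary carbocation at the α-carbon.
Step 2: A 1,2-hydride shift from the adjacent cyclohexyl carbon moves the positive charge from the secondary centre to an adjacent carbon, generating a more stable tertiary carbocation.
Step 3: Nucleophilic capture: the oxygen of H2O bonds to the cationic carbon, producing an oxonium-ion intermediate.
After step 3 the species present is an oxonium ion.

oxonium ion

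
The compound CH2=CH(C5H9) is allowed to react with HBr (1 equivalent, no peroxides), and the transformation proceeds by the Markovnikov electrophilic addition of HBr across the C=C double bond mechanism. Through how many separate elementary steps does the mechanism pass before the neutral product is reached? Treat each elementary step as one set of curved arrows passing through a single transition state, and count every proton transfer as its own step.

Step 1: Electrophilic addition begins with the π(C=C) electrons forming a bond to the proton of HBr. Following Markovnikov's rule, the resulting cation is secondary. The H–Br bond breaks heterolytically, releasing Br⁻.
Step 2: A hydride (H with its bonding pair) migrates from the adjacent cyclopentyl carbon to the cationic centre — a 1,2-hydride shift — upgrading the secondary cation to a tertiary one.
Step 3: Nucleophilic attack by Br⁻ on the carbocation completes the addition, giving R–Br.
Total: 3 elementary steps.

3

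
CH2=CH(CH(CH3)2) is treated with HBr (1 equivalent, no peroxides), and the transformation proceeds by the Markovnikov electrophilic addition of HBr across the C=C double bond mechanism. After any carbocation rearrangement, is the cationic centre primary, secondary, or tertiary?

Step 1: Electrophilic addition begins with the π(C=C) electrons forming a bond to the proton of HBr. Following Markovnikov's rule, the resulting cation is secondary. The H–Br bond breaks heterolytically, releasing Br⁻.
Step 2: A 1,2-hydride shift from the adjacent isopropyl carbon moves the positive charge from the secondary centre to an adjacent carbon, generating a more stable tertiary carbocation.
The cation rearranges from secondary to tertiary via a 1,2-hydride shift from the adjacent isopropyl carbon; the tertiary cation is what reacts next.

tertiary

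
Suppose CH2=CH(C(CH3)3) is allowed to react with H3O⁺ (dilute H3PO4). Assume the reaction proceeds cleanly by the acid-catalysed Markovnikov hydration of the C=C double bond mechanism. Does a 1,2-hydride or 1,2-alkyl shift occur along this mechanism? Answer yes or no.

yes

The first-formed carbocation is secondary.
The adjacent tert-butyl carbon has no hydrogen but bears methyl groups; migration of one methyl with its bonding pair (a 1,2-methyl shift) places the charge on a tertiary centre.
Tertiary is more stable than secondary, so the shift occurs.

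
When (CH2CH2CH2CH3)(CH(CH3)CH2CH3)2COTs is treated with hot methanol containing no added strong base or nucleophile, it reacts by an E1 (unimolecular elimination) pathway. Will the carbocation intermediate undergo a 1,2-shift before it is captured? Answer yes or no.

no

The first-formed carbocation is tertiary.
No single 1,2-shift to an adjacent carbon would produce a more-substituted cation than the one already present, so no rearrangement occurs.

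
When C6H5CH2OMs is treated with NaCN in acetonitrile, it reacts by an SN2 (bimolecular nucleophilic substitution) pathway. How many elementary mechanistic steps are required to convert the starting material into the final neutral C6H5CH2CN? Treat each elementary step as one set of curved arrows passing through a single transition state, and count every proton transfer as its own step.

Step 1: The cyanide nucleophile donates a lone pair from C to the α-carbon in a backside attack; simultaneously the C–O σ-bond breaks and both of its electrons leave with MsO⁻. One concerted step with inversion of configuration.
Total: 1 elementary step.

1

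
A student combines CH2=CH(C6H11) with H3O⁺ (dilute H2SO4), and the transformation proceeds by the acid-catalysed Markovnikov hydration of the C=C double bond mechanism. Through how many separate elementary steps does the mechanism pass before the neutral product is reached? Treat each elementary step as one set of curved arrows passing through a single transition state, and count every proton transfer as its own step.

4

Step 1: Electrophilic addition begins with the π(C=C) electrons forming a bond to the proton of H3O⁺. Following Markovnikov's rule, the resulting cation is secondary. H2O is released.
Step 2: A hydride (H with its bonding pair) migrates from the adjacent cyclohexyl carbon to the cationic centre — a 1,2-hydride shift — upgrading the secondary cation to a tertiary one.
Step 3: Water acts as the nucleophile: an oxygen lone pair bonds to the cationic carbon, giving an oxonium-ion intermediate.
Step 4: Deprotonation of the oxonium ion by a water molecule delivers the neutral alcohol and regenerates the acid catalyst.
Total: 4 elementary steps.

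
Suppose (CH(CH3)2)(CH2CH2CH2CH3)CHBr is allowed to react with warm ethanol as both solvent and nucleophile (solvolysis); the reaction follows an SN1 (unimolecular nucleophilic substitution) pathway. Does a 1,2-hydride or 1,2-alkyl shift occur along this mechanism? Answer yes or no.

The first-formed carbocation is secondary.
The adjacent isopropyl carbon already bears 2 other carbon substituents and has a hydrogen to migrate; after a 1,2-hydride shift from that carbon the positive charge sits on a tertiary centre.
Tertiary is more stable than secondary, so the shift occurs.

yes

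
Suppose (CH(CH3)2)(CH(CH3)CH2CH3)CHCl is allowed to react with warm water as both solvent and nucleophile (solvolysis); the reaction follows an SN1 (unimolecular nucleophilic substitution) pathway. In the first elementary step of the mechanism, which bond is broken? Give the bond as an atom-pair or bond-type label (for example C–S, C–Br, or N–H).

Step 1: Rate-determining heterolysis of the C–Cl bond gives Cl⁻ and a secondary carbocation.
The bond broken in this step is the C–Cl bond.

C–Cl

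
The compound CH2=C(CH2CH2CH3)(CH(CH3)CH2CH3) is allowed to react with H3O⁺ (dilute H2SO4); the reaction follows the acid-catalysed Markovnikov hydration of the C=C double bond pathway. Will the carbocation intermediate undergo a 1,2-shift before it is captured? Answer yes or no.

no

The first-formed carbocation is tertiary.
No single 1,2-shift to an adjacent carbon would produce a more-substituted cation than the one already present, so no rearrangement occurs.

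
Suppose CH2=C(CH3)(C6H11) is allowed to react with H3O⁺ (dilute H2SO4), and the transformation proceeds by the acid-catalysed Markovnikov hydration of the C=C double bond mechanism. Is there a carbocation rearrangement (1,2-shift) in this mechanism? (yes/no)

The first-formed carbocation is tertiary.
No single 1,2-shift to an adjacent carbon would produce a more-substituted cation than the one already present, so no rearrangement occurs.

no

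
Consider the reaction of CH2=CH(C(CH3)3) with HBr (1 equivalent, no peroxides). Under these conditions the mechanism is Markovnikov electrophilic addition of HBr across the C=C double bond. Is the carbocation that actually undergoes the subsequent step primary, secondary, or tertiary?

tertiary

Step 1: Electrophilic addition begins with the π(C=C) electrons forming a bond to the proton of HBr. Following Markovnikov's rule, the resulting cation is secondary. The H–Br bond breaks heterolytically, releasing Br⁻.
Step 2: A methyl group with its bonding pair migrates from the adjacent tert-butyl carbon to the cationic centre — a 1,2-methyl shift — upgrading the secondary cation to a tertiary one.
The cation rearranges from secondary to tertiary via a 1,2-methyl shift from the adjacent tert-butyl carbon; the tertiary cation is what reacts next.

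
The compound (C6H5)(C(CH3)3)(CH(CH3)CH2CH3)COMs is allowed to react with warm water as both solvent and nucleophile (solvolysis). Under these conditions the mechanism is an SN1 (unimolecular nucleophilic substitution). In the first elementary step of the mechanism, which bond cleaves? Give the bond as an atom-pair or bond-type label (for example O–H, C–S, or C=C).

Step 1: Unassisted departure of MsO⁻ (taking the C–O bonding pair) generates a tertiary carbocation.
The bond broken in this step is the C–O bond.

C–O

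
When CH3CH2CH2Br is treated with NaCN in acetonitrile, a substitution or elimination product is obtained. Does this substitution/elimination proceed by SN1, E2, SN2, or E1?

Conditions: a primary substrate with a strong nucleophile in the polar aprotic solvent acetonitrile.
These conditions are the textbook signature of the SN2 pathway.
An unhindered substrate with a strong nucleophile in a polar aprotic solvent favours one-step backside displacement.

SN2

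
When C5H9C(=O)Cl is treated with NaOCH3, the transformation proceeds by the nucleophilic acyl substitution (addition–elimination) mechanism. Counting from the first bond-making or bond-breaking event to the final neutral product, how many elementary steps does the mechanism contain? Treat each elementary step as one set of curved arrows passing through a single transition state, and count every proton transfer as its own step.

2

Step 1: Nucleophilic addition of CH3O⁻ to the acyl carbon breaks the π(C=O) bond and yields a tetrahedral, anionic intermediate.
Step 2: Collapse of the tetrahedral intermediate: the alkoxide oxygen pushes its lone pair back to re-form C=O while Cl⁻ leaves.
Total: 2 elementary steps.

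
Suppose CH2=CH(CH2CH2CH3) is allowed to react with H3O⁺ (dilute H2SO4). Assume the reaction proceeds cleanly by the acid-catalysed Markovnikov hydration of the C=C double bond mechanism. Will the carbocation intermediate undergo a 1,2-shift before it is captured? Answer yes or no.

no

The first-formed carbocation is secondary.
No single 1,2-shift to an adjacent carbon would produce a more-substituted cation than the one already present, so no rearrangement occurs.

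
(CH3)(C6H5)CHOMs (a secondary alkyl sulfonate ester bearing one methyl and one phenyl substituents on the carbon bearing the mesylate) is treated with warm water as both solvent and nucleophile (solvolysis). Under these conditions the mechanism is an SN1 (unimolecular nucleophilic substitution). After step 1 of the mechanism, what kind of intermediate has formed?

Step 1: Ionisation: the C–O σ-bond cleaves heterolytically; both bonding electrons depart with MsO⁻, leaving a secondary carbocation at the α-carbon.
After step 1 the species present is a secondary carbocation.

secondary carbocation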